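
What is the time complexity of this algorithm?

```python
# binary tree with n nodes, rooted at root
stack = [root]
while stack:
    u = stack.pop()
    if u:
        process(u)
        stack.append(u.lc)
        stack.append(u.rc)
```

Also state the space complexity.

Time complexity: O(n).
Space complexity: O(n).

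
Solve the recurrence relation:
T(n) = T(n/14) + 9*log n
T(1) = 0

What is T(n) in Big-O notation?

Each of the log_14(n) levels adds O(log n). T(n) = O(log^2 n).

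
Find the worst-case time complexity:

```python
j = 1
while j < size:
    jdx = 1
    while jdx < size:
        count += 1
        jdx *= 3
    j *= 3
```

Time complexity: O(log^2 n).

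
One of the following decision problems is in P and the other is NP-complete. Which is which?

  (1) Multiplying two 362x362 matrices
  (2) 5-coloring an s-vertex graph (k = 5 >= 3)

(1) is P: the schoolbook algorithm runs in O(n^3).
(2) is NP-complete: graph k-coloring for k>=3 is NP-complete by reduction from 3-SAT.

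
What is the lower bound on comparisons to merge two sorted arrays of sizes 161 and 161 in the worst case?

Adversary: with |161 - 161| <= 1 the inputs can be fully interleaved so that every adjacent pair in the merged output comes from different arrays. Then each of the 321 adjacent pairs must be directly compared, or the algorithm cannot determine their relative order. Standard merge meets this bound.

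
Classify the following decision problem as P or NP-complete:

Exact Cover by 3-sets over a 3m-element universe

This problem is NP-complete: one of Karp's 21 NP-complete problems.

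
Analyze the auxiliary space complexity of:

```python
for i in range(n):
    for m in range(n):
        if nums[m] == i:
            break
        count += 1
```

Space complexity: O(1).
Only a constant amount of auxiliary storage is used; nothing grows with n.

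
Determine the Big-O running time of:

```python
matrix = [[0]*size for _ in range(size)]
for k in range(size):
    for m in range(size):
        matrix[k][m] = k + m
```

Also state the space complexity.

Time complexity: O(n^2).
Space complexity: O(n^2).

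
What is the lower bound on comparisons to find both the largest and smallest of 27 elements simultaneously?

Pair elements first (floor(27/2) comparisons), then find max among winners and min among losers. Total: ceil(3*27/2) - 2 = 39 comparisons.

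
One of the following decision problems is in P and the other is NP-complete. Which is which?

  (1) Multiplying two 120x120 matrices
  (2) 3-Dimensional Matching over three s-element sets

(1) is P: the schoolbook algorithm runs in O(n^3).
(2) is NP-complete: one of Karp's 21 NP-complete problems.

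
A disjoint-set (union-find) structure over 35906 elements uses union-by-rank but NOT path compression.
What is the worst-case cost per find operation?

Union-by-rank alone keeps every tree's height <= log_2(35906) ~= 15.1. Each find traverses from a node to its root, costing O(height) = O(log n). Without path compression this bound is tight.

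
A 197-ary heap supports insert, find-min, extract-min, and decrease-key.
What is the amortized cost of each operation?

The 197-ary heap has height O(log_197 n). Insert sifts up: O(log_197 n). Find-min reads the root: O(1). Extract-min sifts down comparing 197 children per level: O(197 * log_197 n). Decrease-key sifts up: O(log_197 n).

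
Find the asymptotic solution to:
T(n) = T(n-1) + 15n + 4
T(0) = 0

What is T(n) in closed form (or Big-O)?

Dominant term in sum is 15*sum(i, i=1..n) = 15*n*(n+1)/2 = O(n^2).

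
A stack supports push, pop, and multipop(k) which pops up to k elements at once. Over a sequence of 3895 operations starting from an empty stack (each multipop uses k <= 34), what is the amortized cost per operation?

Each element is pushed exactly once and popped at most once (whether by pop or as part of a multipop). So the total number of individual pops over the whole sequence is at most the number of pushes, which is at most 3895. Total work <= 2 * 3895, hence O(1) amortized per operation.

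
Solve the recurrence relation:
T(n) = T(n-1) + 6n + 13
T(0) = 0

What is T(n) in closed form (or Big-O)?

Dominant term in sum is 6*sum(i, i=1..n) = 6*n*(n+1)/2 = O(n^2).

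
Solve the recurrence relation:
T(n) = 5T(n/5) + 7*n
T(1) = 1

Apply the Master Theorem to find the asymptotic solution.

a=5, b=5, f(n)=7*n. log_5(5) = 1. Case 2: T(n) = O(n log n).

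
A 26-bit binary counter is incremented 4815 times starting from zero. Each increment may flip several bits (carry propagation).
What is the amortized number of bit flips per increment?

Bit i flips on every 2^i-th increment, so over 4815 increments bit i flips floor(4815/2^i) times. Summing over i: total flips < 2 * 4815. Amortized: < 2 = O(1) per increment.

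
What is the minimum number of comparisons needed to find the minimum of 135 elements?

Finding the minimum requires 134 comparisons, identical reasoning to finding the maximum. Each comparison eliminates one candidate.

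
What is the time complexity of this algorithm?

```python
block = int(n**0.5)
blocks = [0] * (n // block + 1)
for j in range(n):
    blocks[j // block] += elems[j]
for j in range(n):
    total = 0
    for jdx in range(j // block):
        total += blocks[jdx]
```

Time complexity: O(n * sqrt(n)).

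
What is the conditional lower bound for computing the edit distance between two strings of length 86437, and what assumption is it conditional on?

Under SETH (the Strong Exponential Time Hypothesis), edit distance on length-86437 strings cannot be computed in O(n^(2-epsilon)) time for any epsilon > 0 (Backurs-Indyk). The reduction is from CNF-SAT via the orthogonal vectors problem.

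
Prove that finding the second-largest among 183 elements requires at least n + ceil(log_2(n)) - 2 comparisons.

Lower bound (adversary): identifying the maximum requires 183-1 comparisons (each eliminates one candidate). Assign weight 1 to each element; on each comparison the adversary lets the heavier side win and gives it the loser's weight. The max ends with weight 183, but each comparison it wins at most doubles its weight, so the max must win >= ceil(log_2(183)) = 8 comparisons. The second-largest is one of those 8 direct losers to the max, and identifying which one is largest needs >= 8-1 further comparisons. Total >= 183-1 + 8-1 = 189.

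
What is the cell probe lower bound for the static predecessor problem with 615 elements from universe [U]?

The Patrascu-Thorup lower bound shows any data structure on n = 615 elements using O(n * polylog(n)) space requires Omega(log log U) query time. van Emde Boas trees achieve O(log log U) with O(U) space.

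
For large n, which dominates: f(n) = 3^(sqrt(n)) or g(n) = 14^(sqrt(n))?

g(n) = 14^(sqrt(n)) grows faster: ratio is (14/3)^(sqrt(n)) -> infinity since 14/3 > 1.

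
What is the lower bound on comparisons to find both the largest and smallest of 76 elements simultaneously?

Pair elements first (floor(76/2) comparisons), then find max among winners and min among losers. Total: ceil(3*76/2) - 2 = 112 comparisons.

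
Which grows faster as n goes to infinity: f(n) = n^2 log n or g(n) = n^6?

g(n) = n^6 grows faster: n^6 / (n^2 log n) = n^4/log n -> infinity.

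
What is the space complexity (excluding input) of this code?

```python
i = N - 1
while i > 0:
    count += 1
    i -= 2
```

Space complexity: O(1).
Only a constant amount of auxiliary storage is used; nothing grows with n.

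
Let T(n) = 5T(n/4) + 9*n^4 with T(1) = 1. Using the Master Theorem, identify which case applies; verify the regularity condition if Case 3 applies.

a=5, b=4, f(n)=9*n^4.
log_4(5) = 1.161 < 4.
f(n) = Omega(n^(1.161+epsilon)) for some epsilon > 0, so Case 3 is the candidate.
Regularity: a*f(n/b) = 5*9*(n/4)^4 = (5/256)*9*n^4 <= c*f(n) with c = 5/256 < 1. Satisfied.
Case 3: T(n) = Theta(n^4).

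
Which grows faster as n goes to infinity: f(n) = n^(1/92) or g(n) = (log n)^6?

f(n) = n^(1/92) grows faster: any positive power of n dominates any polylog.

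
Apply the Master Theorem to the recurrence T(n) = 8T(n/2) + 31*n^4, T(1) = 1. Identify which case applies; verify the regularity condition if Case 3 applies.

a=8, b=2, f(n)=31*n^4.
log_2(8) = 3 < 4.
f(n) = Omega(n^(3+epsilon)) for some epsilon > 0, so Case 3 is the candidate.
Regularity: a*f(n/b) = 8*31*(n/2)^4 = (8/16)*31*n^4 <= c*f(n) with c = 8/16 < 1. Satisfied.
Case 3: T(n) = Theta(n^4).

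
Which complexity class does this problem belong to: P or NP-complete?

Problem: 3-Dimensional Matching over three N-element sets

This problem is NP-complete: one of Karp's 21 NP-complete problems.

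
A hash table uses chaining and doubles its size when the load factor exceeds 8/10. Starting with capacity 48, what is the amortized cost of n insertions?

Rehashing occurs when load exceeds 8/10. Total rehash cost is geometric series summing to O(n). Each insertion itself is O(1). Amortized: O(1).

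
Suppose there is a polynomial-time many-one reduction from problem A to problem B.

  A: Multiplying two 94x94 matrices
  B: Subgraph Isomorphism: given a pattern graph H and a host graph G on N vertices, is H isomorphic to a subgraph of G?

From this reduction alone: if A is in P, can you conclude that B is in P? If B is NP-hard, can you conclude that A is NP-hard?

A poly-time reduction A <=_p B transfers tractability DOWN (B easy => A easy) and hardness UP (A hard => B hard), not the reverse.
From A in P, the reduction alone does NOT give B in P: any problem in P trivially reduces to SAT, yet SAT is not known to be in P.
From B NP-hard, the reduction alone does NOT give A NP-hard: again, easy problems reduce to hard ones.
(Here in fact A is P and B is NP-complete.)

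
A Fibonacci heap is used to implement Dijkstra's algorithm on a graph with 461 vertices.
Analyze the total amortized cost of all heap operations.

Dijkstra performs 461 insert, 461 extract-min, and at most E decrease-key operations. With Fibonacci heap: insert O(1) amortized, extract-min O(log n) amortized, decrease-key O(1) amortized. Total with n = 461: O(n * 1 + n * log n + E * 1) = O(n log n + E).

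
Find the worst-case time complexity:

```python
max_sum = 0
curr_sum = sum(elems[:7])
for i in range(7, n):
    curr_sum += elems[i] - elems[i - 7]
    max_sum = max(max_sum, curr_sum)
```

Time complexity: O(n).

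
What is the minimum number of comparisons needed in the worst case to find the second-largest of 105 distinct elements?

Lower bound: finding the max needs 105-1 comparisons. By the adversary weight-doubling argument, the max must personally win >= ceil(log_2(105)) = 7 comparisons; the 2nd-largest is among those 7 losers, needing 7-1 more comparisons. Total >= 105-1 + 7-1 = 110. A balanced knockout tournament achieves this.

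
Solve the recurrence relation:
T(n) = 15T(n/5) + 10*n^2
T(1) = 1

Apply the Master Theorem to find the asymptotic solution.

a=15, b=5, f(n)=10*n^2. log_5(15) = 1.683 < 2. Case 3: T(n) = O(n^2).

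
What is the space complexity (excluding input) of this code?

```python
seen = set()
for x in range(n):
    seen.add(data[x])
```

Space complexity: O(n).
Auxiliary storage grows linearly with the input size n in the worst case.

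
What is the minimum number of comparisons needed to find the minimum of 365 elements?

Finding the minimum requires 364 comparisons, identical reasoning to finding the maximum. Each comparison eliminates one candidate.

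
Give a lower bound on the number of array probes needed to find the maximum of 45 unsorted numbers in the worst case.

Adversary: any unprobed cell could hold a value larger than everything seen so far. If fewer than 45 cells are probed, the adversary places the max in an unprobed cell. So all 45 cells must be examined; together with 45-1 comparisons this is tight.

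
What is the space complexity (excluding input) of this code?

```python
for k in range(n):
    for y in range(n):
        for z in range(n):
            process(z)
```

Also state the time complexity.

Space complexity: O(1).
Only a constant amount of auxiliary storage is used; nothing grows with n.
Time complexity: O(n^3).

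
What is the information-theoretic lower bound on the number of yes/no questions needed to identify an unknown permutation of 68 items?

There are 68! = 2480035542436830599600990418569171581047399201355367672371710738018221445712183296000000000000000 permutations. Each yes/no question gives at most 1 bit, so at least ceil(log_2(2480035542436830599600990418569171581047399201355367672371710738018221445712183296000000000000000)) = 321 questions are needed.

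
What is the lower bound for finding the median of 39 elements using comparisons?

To find the median of 39 elements, every element must be compared at least once, so the lower bound is Omega(n). The BFPRT algorithm achieves O(n), making this tight.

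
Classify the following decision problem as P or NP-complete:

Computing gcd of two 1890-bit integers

This problem is in P: the Euclidean algorithm runs in polynomial time in the bit-length.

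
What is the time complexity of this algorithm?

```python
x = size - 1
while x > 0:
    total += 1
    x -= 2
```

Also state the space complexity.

Time complexity: O(n).
Space complexity: O(1).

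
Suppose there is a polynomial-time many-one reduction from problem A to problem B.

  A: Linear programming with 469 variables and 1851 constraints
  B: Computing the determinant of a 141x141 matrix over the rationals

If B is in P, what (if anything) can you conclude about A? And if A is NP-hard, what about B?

A poly-time reduction A <=_p B means any A-instance can be transformed to a B-instance in poly time.
If B is in P: compose the reduction with B's poly-time algorithm to solve A in poly time, so A is in P.
If A is NP-hard: every NP problem reduces to A, which reduces to B; composing reductions, every NP problem reduces to B, so B is NP-hard.
(Here in fact A is P and B is P.)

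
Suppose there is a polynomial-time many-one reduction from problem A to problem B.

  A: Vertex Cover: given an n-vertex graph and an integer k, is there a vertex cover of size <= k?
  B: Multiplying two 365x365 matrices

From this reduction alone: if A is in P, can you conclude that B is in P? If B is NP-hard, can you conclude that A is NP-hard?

A poly-time reduction A <=_p B transfers tractability DOWN (B easy => A easy) and hardness UP (A hard => B hard), not the reverse.
From A in P, the reduction alone does NOT give B in P: any problem in P trivially reduces to SAT, yet SAT is not known to be in P.
From B NP-hard, the reduction alone does NOT give A NP-hard: again, easy problems reduce to hard ones.
(Here in fact A is NP-complete and B is in P, so no such reduction is known -- its existence would imply P = NP; the analysis concerns only what the assumed reduction would or would not let you conclude.)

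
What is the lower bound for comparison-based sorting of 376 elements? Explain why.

A comparison-based sorting algorithm corresponds to a decision tree. With 376! possible permutations, the tree has 376! leaves. The height is at least log_2(376!) = Omega(n log n) by Stirling's approximation.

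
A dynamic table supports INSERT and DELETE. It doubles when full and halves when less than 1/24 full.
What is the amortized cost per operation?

Using potential function Phi = |2*num_items - table_size| when load > 1/2, and Phi = table_size/2 - num_items otherwise. The gap of 1/24 vs 1/2 for shrinking prevents thrashing. Both insert and delete have O(1) amortized cost.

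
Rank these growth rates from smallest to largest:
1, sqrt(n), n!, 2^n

Ordered by growth rate: 1 < sqrt(n) < 2^n < n!.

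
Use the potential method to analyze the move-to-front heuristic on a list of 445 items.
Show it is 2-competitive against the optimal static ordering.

Let Phi = number of inversions between the MTF list and the optimal static list (0 <= Phi <= C(445,2)). Accessing an element at MTF position k and optimal position j: the move-to-front destroys all k-1 inversions in front of it that are not in front in optimal (>= k-j of them) and creates at most j-1 new ones. Amortized cost <= k + (j-1) - (k-j) = 2j - 1 <= 2 * optimal cost.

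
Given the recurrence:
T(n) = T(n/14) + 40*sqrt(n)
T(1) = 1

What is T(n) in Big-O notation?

Each level contributes sqrt(n/14^k). Geometric series with ratio 1/sqrt(14) < 1 sums to O(sqrt(n)).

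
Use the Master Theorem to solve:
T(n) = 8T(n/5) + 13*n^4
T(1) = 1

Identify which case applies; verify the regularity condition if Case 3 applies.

a=8, b=5, f(n)=13*n^4.
log_5(8) = 1.292 < 4.
f(n) = Omega(n^(1.292+epsilon)) for some epsilon > 0, so Case 3 is the candidate.
Regularity: a*f(n/b) = 8*13*(n/5)^4 = (8/625)*13*n^4 <= c*f(n) with c = 8/625 < 1. Satisfied.
Case 3: T(n) = Theta(n^4).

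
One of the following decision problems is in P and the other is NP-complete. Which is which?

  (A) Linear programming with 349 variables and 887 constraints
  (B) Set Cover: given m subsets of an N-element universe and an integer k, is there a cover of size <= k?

(A) is P: the ellipsoid and interior-point methods run in polynomial time.
(B) is NP-complete: one of Karp's 21 NP-complete problems (with k part of the input).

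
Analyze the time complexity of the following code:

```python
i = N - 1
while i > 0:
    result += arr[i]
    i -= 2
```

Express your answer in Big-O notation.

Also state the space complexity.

Time complexity: O(n).
Space complexity: O(1).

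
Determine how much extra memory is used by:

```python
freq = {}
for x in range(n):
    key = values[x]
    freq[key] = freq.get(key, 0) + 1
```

Space complexity: O(n).
Auxiliary storage grows linearly with the input size n in the worst case.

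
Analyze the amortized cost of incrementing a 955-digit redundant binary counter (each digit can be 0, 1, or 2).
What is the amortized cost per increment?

A redundant counter on 955 digits allows digit values 0, 1, 2. Increment adds 1 to the least significant digit and carries any 2 to a 0 plus +1 on the next digit. With potential Phi = (number of 2-digits), each increment does O(1) actual work plus a chain of carries, each of which decreases Phi by 1. Amortized O(1).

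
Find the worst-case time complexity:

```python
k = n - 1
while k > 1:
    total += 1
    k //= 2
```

Time complexity: O(log n).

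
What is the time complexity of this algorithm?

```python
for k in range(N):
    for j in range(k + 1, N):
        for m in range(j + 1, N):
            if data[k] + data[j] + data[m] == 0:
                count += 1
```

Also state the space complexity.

Time complexity: O(n^3).
Space complexity: O(1).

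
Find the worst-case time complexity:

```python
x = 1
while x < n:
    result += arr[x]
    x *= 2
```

Time complexity: O(log n).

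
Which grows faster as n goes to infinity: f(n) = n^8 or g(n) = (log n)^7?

f(n) = n^8 grows faster: any positive polynomial dominates any polylog.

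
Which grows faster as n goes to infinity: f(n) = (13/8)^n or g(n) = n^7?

f(n) = (13/8)^n grows faster: (13/8)^n is exponential with base 13/8 > 1, dominating every polynomial.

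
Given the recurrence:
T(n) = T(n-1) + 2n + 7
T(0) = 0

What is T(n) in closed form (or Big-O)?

Dominant term in sum is 2*sum(i, i=1..n) = 2*n*(n+1)/2 = O(n^2).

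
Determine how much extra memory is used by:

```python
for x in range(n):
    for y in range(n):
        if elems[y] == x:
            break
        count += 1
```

Space complexity: O(1).
Only a constant amount of auxiliary storage is used; nothing grows with n.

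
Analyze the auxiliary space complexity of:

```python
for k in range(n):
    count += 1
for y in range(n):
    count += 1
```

Space complexity: O(1).
Only a constant amount of auxiliary storage is used; nothing grows with n.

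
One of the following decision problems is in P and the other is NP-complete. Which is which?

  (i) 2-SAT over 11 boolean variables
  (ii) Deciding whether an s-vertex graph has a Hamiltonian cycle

(i) is P: 2-SAT is solvable in linear time via implication-graph SCCs.
(ii) is NP-complete: one of Karp's 21 NP-complete problems.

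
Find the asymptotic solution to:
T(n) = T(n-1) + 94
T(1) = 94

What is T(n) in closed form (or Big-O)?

Unrolling: T(n) = T(n-1) + 94 = T(n-2) + 2*94 = ... = T(1) + (n-1)*94 = 94 + (n-1)*94 = 94n.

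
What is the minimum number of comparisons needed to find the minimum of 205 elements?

Finding the minimum requires 204 comparisons, identical reasoning to finding the maximum. Each comparison eliminates one candidate.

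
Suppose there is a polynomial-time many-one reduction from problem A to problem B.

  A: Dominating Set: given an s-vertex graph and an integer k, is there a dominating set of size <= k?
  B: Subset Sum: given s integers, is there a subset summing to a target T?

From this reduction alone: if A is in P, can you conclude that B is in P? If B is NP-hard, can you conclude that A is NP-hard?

A poly-time reduction A <=_p B transfers tractability DOWN (B easy => A easy) and hardness UP (A hard => B hard), not the reverse.
From A in P, the reduction alone does NOT give B in P: any problem in P trivially reduces to SAT, yet SAT is not known to be in P.
From B NP-hard, the reduction alone does NOT give A NP-hard: again, easy problems reduce to hard ones.
(Here in fact A is NP-complete and B is NP-complete.)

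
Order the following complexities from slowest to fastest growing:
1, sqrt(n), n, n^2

Ordered by growth rate: 1 < sqrt(n) < n < n^2.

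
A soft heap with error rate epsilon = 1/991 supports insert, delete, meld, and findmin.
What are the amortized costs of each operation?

Soft heaps (Chazelle) allow up to an epsilon = 1/991 fraction of elements to have corrupted (raised) keys. Insert is O(log(1/epsilon)) = O(log 991) amortized -- the structure maintains heap-ordered binary trees of rank bounded by O(log(1/epsilon)). Meld concatenates root lists: O(1) amortized. Delete and findmin are O(1) amortized.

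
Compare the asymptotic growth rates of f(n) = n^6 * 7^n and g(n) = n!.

g(n) = n! grows faster: by Stirling n! ~ (n/e)^n sqrt(2*pi*n); (n/e)^n eventually dominates n^6 * 7^n.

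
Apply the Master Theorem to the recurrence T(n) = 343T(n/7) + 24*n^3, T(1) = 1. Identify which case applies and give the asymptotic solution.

a=343, b=7, f(n)=24*n^3.
log_7(343) = 3, so n^(log_b(a)) = n^3.
f(n) = Theta(n^3), so Case 2 applies.
T(n) = Theta(n^3 log n).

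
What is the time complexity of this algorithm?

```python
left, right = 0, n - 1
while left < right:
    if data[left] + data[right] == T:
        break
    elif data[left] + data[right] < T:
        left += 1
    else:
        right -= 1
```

Time complexity: O(n).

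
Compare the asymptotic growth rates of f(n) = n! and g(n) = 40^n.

f(n) = n! grows faster: n!/40^n -> infinity by Stirling.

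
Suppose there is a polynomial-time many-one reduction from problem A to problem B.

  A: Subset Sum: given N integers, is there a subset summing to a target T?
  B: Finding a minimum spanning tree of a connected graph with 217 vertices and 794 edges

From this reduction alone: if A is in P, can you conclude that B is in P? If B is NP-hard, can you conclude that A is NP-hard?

A poly-time reduction A <=_p B transfers tractability DOWN (B easy => A easy) and hardness UP (A hard => B hard), not the reverse.
From A in P, the reduction alone does NOT give B in P: any problem in P trivially reduces to SAT, yet SAT is not known to be in P.
From B NP-hard, the reduction alone does NOT give A NP-hard: again, easy problems reduce to hard ones.
(Here in fact A is NP-complete and B is in P, so no such reduction is known -- its existence would imply P = NP; the analysis concerns only what the assumed reduction would or would not let you conclude.)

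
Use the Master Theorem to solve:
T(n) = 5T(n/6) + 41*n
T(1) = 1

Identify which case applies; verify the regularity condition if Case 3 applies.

a=5, b=6, f(n)=41*n.
log_6(5) = 0.8982 < 1.
f(n) = Omega(n^(0.8982+epsilon)) for some epsilon > 0, so Case 3 is the candidate.
Regularity: a*f(n/b) = 5*41*(n/6)^1 = (5/6)*41*n^1 <= c*f(n) with c = 5/6 < 1. Satisfied.
Case 3: T(n) = Theta(n).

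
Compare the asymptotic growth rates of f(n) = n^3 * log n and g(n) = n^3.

f(n) = n^3 * log n grows faster: extra log n factor -> infinity.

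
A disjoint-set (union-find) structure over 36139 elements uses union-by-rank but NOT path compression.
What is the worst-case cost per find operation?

Union-by-rank alone keeps every tree's height <= log_2(36139) ~= 15.1. Each find traverses from a node to its root, costing O(height) = O(log n). Without path compression this bound is tight.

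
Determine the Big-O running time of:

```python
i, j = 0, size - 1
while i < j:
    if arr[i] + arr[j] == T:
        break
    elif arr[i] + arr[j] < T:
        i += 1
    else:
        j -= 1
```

Time complexity: O(n).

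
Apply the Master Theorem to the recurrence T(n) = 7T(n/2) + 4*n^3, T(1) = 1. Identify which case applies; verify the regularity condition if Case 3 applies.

a=7, b=2, f(n)=4*n^3.
log_2(7) = 2.807 < 3.
f(n) = Omega(n^(2.807+epsilon)) for some epsilon > 0, so Case 3 is the candidate.
Regularity: a*f(n/b) = 7*4*(n/2)^3 = (7/8)*4*n^3 <= c*f(n) with c = 7/8 < 1. Satisfied.
Case 3: T(n) = Theta(n^3).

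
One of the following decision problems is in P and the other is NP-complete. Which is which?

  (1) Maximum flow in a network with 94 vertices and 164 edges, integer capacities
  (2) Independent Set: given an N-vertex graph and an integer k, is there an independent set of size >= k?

(1) is P: Edmonds-Karp / push-relabel run in polynomial time.
(2) is NP-complete: complement of Clique (with k part of the input).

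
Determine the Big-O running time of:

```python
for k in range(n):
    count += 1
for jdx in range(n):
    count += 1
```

Time complexity: O(n).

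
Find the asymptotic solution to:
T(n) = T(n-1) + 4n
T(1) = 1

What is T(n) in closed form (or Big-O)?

Unrolling: T(n) = 1 + 4*(2 + 3 + ... + n) = 1 + 4*(n(n+1)/2 - 1) = O(n^2).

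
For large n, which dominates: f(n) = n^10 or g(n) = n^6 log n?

f(n) = n^10 grows faster: n^10 / (n^6 log n) = n^4/log n -> infinity.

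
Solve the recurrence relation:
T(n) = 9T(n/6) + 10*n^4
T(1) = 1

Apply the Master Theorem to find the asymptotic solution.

a=9, b=6, f(n)=10*n^4. log_6(9) = 1.226 < 4. Case 3: T(n) = O(n^4).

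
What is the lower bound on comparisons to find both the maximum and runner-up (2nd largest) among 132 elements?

Lower bound: finding the max needs 132-1 comparisons. By an adversary weight-doubling argument, the maximum element must personally win at least ceil(log_2(132)) = 8 comparisons in any correct algorithm. The 2nd largest is among those 8 direct losers, and distinguishing it requires 8-1 more comparisons. Total >= 132-1 + 8-1 = 138. A balanced tournament achieves this bound exactly.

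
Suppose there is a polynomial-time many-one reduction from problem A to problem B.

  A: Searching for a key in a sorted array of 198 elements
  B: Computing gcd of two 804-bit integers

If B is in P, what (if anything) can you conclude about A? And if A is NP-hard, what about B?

A poly-time reduction A <=_p B means any A-instance can be transformed to a B-instance in poly time.
If B is in P: compose the reduction with B's poly-time algorithm to solve A in poly time, so A is in P.
If A is NP-hard: every NP problem reduces to A, which reduces to B; composing reductions, every NP problem reduces to B, so B is NP-hard.
(Here in fact A is P and B is P.)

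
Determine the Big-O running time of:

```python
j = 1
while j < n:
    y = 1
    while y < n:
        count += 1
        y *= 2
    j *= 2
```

Time complexity: O(log^2 n).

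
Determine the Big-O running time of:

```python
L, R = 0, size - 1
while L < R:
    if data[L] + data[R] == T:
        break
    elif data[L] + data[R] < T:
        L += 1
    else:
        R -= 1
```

Time complexity: O(n).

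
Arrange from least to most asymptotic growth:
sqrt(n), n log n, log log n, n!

Ordered by growth rate: log log n < sqrt(n) < n log n < n!.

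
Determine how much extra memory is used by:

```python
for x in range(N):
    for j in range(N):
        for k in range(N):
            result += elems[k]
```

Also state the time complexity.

Space complexity: O(1).
Only a constant amount of auxiliary storage is used; nothing grows with n.
Time complexity: O(n^3).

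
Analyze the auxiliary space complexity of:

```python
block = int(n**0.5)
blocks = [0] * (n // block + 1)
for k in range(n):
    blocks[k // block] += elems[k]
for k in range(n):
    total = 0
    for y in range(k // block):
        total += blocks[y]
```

Space complexity: O(sqrt(n)).
Storage scales with sqrt(n).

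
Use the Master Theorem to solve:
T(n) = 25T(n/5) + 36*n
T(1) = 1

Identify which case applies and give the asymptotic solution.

a=25, b=5, f(n)=36*n.
log_5(25) = 2 > 1.
Since f(n) = O(n^1) is polynomially smaller than n^2, Case 1 applies.
T(n) = Theta(n^2).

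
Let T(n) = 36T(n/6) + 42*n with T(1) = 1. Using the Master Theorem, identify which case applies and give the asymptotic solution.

a=36, b=6, f(n)=42*n.
log_6(36) = 2 > 1.
Since f(n) = O(n^1) is polynomially smaller than n^2, Case 1 applies.
T(n) = Theta(n^2).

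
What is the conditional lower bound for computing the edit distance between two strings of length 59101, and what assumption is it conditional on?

Under SETH (the Strong Exponential Time Hypothesis), edit distance on length-59101 strings cannot be computed in O(n^(2-epsilon)) time for any epsilon > 0 (Backurs-Indyk). The reduction is from CNF-SAT via the orthogonal vectors problem.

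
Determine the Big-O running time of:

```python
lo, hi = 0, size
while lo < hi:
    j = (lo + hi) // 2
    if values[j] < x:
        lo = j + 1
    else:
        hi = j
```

Time complexity: O(log n).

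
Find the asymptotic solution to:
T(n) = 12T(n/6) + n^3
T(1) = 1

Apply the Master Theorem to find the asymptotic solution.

a=12, b=6, f(n)=n^3. log_6(12) = 1.387 < 3. Case 3: T(n) = O(n^3).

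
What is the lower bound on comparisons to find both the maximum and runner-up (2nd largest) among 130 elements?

Lower bound: finding the max needs 130-1 comparisons. By an adversary weight-doubling argument, the maximum element must personally win at least ceil(log_2(130)) = 8 comparisons in any correct algorithm. The 2nd largest is among those 8 direct losers, and distinguishing it requires 8-1 more comparisons. Total >= 130-1 + 8-1 = 136. A balanced tournament achieves this bound exactly.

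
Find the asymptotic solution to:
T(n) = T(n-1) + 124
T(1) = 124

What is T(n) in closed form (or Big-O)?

Unrolling: T(n) = T(n-1) + 124 = T(n-2) + 2*124 = ... = T(1) + (n-1)*124 = 124 + (n-1)*124 = 124n.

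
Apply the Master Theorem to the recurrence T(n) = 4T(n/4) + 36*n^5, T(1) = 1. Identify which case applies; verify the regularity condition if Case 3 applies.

a=4, b=4, f(n)=36*n^5.
log_4(4) = 1 < 5.
f(n) = Omega(n^(1+epsilon)) for some epsilon > 0, so Case 3 is the candidate.
Regularity: a*f(n/b) = 4*36*(n/4)^5 = (4/1024)*36*n^5 <= c*f(n) with c = 4/1024 < 1. Satisfied.
Case 3: T(n) = Theta(n^5).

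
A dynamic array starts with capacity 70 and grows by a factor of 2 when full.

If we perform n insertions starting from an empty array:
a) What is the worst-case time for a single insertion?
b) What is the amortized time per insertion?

(a) Worst-case single insertion: O(n) -- when the array is full at capacity c, the resize copies all c elements, and c can be Theta(n).
(b) Resizes happen at sizes 70, 140, 280, ... Total copy cost for n insertions: 70 + 140 + ... = O(n) (geometric series with ratio 1/2). Amortized cost per insertion: O(n)/n = O(1).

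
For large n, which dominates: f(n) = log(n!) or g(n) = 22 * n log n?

f(n) = log(n!) and g(n) = 22 * n log n are Theta of each other: Stirling: log(n!) = n log n - n + O(log n) = Theta(n log n); the constant 22 doesn't change the Theta class.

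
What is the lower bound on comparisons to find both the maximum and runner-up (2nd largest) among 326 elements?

Lower bound: finding the max needs 326-1 comparisons. By an adversary weight-doubling argument, the maximum element must personally win at least ceil(log_2(326)) = 9 comparisons in any correct algorithm. The 2nd largest is among those 9 direct losers, and distinguishing it requires 9-1 more comparisons. Total >= 326-1 + 9-1 = 333. A balanced tournament achieves this bound exactly.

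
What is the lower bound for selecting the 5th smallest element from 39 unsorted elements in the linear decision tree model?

Selecting the 5th smallest of 39 elements requires Omega(n) comparisons. Every element must be compared at least once. The BFPRT algorithm achieves O(n), making this tight.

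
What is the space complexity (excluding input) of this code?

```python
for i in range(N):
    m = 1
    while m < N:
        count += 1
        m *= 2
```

Space complexity: O(1).
Only a constant amount of auxiliary storage is used; nothing grows with n.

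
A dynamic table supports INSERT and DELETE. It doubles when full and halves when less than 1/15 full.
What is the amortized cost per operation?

Using potential function Phi = |2*num_items - table_size| when load > 1/2, and Phi = table_size/2 - num_items otherwise. The gap of 1/15 vs 1/2 for shrinking prevents thrashing. Both insert and delete have O(1) amortized cost.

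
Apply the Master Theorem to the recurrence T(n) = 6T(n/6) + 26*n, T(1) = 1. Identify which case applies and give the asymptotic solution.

a=6, b=6, f(n)=26*n.
log_6(6) = 1, so n^(log_b(a)) = n.
f(n) = Theta(n), so Case 2 applies.
T(n) = Theta(n log n).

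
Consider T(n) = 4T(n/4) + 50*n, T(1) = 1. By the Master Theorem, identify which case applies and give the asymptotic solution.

a=4, b=4, f(n)=50*n.
log_4(4) = 1, so n^(log_b(a)) = n.
f(n) = Theta(n), so Case 2 applies.
T(n) = Theta(n log n).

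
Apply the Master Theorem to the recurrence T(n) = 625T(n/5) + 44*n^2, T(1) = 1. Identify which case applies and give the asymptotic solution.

a=625, b=5, f(n)=44*n^2.
log_5(625) = 4 > 2.
Since f(n) = O(n^2) is polynomially smaller than n^4, Case 1 applies.
T(n) = Theta(n^4).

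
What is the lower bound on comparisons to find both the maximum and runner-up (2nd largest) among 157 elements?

Lower bound: finding the max needs 157-1 comparisons. By an adversary weight-doubling argument, the maximum element must personally win at least ceil(log_2(157)) = 8 comparisons in any correct algorithm. The 2nd largest is among those 8 direct losers, and distinguishing it requires 8-1 more comparisons. Total >= 157-1 + 8-1 = 163. A balanced tournament achieves this bound exactly.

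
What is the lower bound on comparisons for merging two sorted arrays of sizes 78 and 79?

Adversary argument: with sizes 78 and 79 (differing by at most 1), interleave the two arrays so that every consecutive pair in the output comes from different inputs. Then each of the 156 adjacent output pairs must be directly compared, or the algorithm cannot determine their relative order. So 156 comparisons are necessary; standard merge achieves this.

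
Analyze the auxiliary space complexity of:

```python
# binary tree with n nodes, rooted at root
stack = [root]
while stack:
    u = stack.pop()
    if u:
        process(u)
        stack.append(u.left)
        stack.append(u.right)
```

Space complexity: O(n).
Auxiliary storage grows linearly with the input size n in the worst case.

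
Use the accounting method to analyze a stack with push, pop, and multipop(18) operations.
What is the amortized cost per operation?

Assign 2 credits per push (1 for the push, 1 saved for a future pop). Each pop or element popped by multipop(18) uses 1 saved credit. Total credits never go negative, so amortized cost is O(1).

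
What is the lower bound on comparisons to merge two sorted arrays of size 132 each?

To merge two sorted arrays of size 132, we need at least 263 comparisons in the worst case. An adversary can force every element to be compared.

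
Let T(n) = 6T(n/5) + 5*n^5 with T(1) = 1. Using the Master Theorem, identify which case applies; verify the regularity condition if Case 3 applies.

a=6, b=5, f(n)=5*n^5.
log_5(6) = 1.113 < 5.
f(n) = Omega(n^(1.113+epsilon)) for some epsilon > 0, so Case 3 is the candidate.
Regularity: a*f(n/b) = 6*5*(n/5)^5 = (6/3125)*5*n^5 <= c*f(n) with c = 6/3125 < 1. Satisfied.
Case 3: T(n) = Theta(n^5).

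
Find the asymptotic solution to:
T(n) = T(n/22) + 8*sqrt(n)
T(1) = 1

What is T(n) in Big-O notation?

Each level contributes sqrt(n/22^k). Geometric series with ratio 1/sqrt(22) < 1 sums to O(sqrt(n)).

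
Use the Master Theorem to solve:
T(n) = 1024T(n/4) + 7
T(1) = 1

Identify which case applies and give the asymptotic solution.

a=1024, b=4, f(n)=7.
log_4(1024) = 5 > 0.
Since f(n) = O(n^0) is polynomially smaller than n^5, Case 1 applies.
T(n) = Theta(n^5).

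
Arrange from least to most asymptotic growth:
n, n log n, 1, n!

Ordered by growth rate: 1 < n < n log n < n!.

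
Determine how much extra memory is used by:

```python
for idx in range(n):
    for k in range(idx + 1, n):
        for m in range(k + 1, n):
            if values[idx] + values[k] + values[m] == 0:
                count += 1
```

Space complexity: O(1).
Only a constant amount of auxiliary storage is used; nothing grows with n.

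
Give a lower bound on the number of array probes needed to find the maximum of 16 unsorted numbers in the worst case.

Adversary: any unprobed cell could hold a value larger than everything seen so far. If fewer than 16 cells are probed, the adversary places the max in an unprobed cell. So all 16 cells must be examined; together with 16-1 comparisons this is tight.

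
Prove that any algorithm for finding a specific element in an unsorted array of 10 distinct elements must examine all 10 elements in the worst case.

Adversary argument: if the algorithm examines fewer than 10 elements, the adversary places the target in an unexamined position. The algorithm cannot distinguish 'not present' from 'in unexamined position'.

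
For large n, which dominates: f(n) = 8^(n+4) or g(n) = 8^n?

f(n) = 8^(n+4) and g(n) = 8^n are Theta of each other: 8^(n+4) = 8^4 * 8^n = Theta(8^n).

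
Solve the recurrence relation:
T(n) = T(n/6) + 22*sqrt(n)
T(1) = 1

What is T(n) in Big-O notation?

Each level contributes sqrt(n/6^k). Geometric series with ratio 1/sqrt(6) < 1 sums to O(sqrt(n)).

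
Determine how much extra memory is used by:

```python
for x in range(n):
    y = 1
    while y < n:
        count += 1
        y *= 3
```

Space complexity: O(1).
Only a constant amount of auxiliary storage is used; nothing grows with n.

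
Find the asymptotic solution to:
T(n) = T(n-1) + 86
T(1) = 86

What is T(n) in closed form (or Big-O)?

Unrolling: T(n) = T(n-1) + 86 = T(n-2) + 2*86 = ... = T(1) + (n-1)*86 = 86 + (n-1)*86 = 86n.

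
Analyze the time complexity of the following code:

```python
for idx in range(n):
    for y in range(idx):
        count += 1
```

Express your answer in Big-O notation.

Time complexity: O(n^2).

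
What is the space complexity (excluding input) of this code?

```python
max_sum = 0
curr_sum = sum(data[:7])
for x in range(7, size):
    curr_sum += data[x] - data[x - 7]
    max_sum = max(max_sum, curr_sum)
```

Space complexity: O(1).
Only a constant amount of auxiliary storage is used; nothing grows with n.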